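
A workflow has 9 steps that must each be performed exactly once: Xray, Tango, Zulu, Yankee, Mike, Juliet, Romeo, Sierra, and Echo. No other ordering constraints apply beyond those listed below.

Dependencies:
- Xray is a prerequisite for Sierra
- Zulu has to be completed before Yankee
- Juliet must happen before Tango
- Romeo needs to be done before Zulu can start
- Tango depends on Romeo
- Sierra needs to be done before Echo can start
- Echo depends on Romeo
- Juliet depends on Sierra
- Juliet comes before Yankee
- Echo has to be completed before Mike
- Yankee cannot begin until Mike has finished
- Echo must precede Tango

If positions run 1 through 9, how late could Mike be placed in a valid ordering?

Following the constraints forward from Mike, its only required successor is Yankee.
So at least 1 step follows Mike, putting Mike no later than position 8. That position is achievable by scheduling everything else first.

8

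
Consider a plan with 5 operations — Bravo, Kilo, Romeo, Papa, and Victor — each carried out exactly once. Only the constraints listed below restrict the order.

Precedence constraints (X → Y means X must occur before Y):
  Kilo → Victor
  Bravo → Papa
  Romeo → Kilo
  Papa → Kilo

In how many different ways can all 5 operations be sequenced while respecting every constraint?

The operations with no prerequisites are Bravo, Romeo; any of them can be placed first.
Systematically extending each partial ordering one operation at a time and counting, there are 3 complete orderings.

3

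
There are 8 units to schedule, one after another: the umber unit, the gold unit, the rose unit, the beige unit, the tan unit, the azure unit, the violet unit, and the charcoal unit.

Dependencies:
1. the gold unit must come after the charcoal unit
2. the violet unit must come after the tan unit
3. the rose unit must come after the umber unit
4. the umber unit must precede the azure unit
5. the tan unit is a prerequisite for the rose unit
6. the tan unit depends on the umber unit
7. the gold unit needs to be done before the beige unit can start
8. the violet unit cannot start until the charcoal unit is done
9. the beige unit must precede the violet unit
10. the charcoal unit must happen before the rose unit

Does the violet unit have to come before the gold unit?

No

The constraints actually force the gold unit before the violet unit (via the gold unit → the beige unit → the violet unit), not the other way around.
So the violet unit never precedes the gold unit.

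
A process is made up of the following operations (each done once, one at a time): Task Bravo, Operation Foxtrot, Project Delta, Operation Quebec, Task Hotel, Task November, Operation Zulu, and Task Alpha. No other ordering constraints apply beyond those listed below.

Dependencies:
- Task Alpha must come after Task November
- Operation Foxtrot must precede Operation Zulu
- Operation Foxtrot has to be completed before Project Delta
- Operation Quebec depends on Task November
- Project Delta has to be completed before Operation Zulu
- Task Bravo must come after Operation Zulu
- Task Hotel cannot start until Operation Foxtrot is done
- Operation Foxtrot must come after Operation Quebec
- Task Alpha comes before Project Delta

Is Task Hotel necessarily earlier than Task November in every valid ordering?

In fact the dependencies run the other way: Task November → Operation Quebec → Operation Foxtrot → Task Hotel.
So Task Hotel does not have to come before Task November — it cannot.

No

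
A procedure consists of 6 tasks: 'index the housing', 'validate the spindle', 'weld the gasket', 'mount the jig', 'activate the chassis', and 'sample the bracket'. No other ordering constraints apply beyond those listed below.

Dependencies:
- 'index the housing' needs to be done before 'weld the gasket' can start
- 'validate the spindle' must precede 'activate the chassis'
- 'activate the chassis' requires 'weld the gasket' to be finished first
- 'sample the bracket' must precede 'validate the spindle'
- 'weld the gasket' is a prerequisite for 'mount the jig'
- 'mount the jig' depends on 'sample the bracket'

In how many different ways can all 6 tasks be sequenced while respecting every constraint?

2 tasks have no prerequisites ('index the housing', 'sample the bracket'), so any of them could come first.
Systematically extending each partial ordering one task at a time and counting, there are 15 complete orderings.

15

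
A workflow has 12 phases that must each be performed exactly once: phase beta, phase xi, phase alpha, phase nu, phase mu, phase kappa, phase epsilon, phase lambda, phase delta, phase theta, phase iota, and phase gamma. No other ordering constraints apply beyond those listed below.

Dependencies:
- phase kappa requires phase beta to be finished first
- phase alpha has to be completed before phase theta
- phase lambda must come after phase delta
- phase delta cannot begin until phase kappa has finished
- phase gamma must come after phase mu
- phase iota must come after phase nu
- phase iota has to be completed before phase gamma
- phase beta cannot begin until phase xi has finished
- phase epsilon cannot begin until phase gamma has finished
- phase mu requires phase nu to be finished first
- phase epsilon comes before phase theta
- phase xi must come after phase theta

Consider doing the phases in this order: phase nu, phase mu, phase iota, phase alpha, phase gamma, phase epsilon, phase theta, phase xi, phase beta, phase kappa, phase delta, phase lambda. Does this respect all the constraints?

Going through the constraints one by one, each required predecessor appears earlier in the sequence than its dependent — e.g. phase mu (position 2) is before phase gamma (position 5), as required.

Yes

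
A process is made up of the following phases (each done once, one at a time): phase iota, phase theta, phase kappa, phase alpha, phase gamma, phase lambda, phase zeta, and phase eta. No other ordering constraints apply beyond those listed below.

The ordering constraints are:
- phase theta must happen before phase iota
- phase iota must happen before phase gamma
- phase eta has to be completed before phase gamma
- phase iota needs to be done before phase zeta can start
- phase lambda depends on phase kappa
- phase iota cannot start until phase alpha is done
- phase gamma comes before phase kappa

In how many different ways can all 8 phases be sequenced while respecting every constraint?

34

The phases with no prerequisites are phase theta, phase alpha, phase eta; any of them can be placed first.
Counting all ways to extend the partial order to a total order gives 34.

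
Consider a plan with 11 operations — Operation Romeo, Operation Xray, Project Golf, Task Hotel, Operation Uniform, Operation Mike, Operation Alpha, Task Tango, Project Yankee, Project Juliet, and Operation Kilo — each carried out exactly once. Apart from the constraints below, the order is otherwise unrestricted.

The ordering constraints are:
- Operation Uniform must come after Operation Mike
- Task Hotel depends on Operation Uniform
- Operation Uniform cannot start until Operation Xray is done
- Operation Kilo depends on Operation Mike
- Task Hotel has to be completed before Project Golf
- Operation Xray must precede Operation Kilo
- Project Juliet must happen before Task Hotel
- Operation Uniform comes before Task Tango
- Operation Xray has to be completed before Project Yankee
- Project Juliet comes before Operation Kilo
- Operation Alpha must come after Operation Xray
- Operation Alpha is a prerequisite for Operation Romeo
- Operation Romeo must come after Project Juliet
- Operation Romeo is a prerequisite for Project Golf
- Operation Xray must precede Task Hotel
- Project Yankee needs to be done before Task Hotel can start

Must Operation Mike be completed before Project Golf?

Following the dependencies: Operation Mike → Operation Uniform → Task Hotel → Project Golf.
So Operation Mike must precede Project Golf in any valid ordering.

Yes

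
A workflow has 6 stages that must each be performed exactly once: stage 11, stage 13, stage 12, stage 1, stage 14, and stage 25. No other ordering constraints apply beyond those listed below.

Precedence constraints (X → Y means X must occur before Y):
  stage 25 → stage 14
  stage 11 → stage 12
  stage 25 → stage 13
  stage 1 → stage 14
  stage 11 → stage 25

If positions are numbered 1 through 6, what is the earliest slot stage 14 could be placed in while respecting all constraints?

4

Working backwards through the constraints from stage 14, its full set of required predecessors is stage 11, stage 1, stage 25 — 3 of them.
So at minimum 3 stages come before stage 14, putting stage 14 no earlier than position 4. That position is achievable by scheduling exactly those predecessors first.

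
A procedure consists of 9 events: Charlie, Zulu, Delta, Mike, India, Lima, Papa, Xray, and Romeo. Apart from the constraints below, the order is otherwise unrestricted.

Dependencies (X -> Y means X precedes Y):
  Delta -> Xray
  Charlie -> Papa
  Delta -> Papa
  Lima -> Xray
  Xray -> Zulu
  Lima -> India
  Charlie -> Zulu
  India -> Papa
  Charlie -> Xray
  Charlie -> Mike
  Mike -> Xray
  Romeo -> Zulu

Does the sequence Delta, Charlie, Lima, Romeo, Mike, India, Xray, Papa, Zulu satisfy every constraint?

Checking each listed constraint against this order: for instance, Delta is in position 1 and Papa in position 8, so that constraint holds — and the remaining constraints check out the same way.

Yes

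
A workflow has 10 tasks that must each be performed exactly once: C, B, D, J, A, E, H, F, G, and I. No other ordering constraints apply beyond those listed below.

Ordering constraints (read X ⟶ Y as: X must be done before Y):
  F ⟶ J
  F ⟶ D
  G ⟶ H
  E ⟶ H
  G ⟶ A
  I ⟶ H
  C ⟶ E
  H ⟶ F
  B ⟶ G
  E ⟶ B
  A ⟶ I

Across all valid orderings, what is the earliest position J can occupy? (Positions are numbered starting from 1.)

9

Working backwards through the constraints from J, its full set of required predecessors is C, B, A, E, H, F, G, I — 8 of them.
So at minimum 8 tasks come before J, putting J no earlier than position 9. That position is achievable by scheduling exactly those predecessors first.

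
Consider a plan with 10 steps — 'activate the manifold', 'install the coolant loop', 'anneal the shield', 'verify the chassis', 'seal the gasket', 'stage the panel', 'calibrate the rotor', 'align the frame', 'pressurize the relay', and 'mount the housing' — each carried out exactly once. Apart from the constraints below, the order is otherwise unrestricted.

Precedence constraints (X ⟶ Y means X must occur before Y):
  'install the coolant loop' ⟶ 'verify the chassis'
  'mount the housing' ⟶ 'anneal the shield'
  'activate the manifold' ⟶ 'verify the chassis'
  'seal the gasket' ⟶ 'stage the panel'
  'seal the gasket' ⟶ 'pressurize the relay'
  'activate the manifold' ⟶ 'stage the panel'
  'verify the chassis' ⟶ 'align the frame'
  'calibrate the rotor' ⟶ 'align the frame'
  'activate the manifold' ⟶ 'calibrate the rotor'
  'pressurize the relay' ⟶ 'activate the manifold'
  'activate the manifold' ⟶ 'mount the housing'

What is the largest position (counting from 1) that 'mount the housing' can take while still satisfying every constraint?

Following the constraints forward from 'mount the housing', its only required successor is 'anneal the shield'.
With 1 mandatory successor out of 10 steps total, the latest slot for 'mount the housing' is 10−1 = 9, and it's reachable by doing all non-successors before 'mount the housing'.

9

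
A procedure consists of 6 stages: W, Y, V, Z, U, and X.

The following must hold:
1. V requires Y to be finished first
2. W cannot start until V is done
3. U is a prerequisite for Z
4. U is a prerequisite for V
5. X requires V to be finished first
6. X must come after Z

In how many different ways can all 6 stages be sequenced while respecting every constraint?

The stages with no prerequisites are Y, U; any of them can be placed first.
Counting all ways to extend the partial order to a total order gives 12.

12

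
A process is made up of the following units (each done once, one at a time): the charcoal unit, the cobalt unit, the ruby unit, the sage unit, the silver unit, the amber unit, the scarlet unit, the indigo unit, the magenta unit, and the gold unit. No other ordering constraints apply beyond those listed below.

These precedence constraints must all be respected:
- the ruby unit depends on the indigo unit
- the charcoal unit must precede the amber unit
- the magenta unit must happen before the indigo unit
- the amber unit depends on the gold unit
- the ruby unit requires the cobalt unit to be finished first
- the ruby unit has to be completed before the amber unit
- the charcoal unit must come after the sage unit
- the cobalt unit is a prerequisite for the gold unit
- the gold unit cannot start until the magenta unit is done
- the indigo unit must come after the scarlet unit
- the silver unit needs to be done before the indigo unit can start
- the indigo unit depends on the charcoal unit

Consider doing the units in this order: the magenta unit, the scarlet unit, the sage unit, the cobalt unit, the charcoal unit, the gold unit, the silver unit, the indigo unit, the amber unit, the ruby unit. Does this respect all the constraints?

No

In the proposed order, the amber unit appears before the ruby unit.
But one of the constraints requires the ruby unit before the amber unit, so this ordering violates it.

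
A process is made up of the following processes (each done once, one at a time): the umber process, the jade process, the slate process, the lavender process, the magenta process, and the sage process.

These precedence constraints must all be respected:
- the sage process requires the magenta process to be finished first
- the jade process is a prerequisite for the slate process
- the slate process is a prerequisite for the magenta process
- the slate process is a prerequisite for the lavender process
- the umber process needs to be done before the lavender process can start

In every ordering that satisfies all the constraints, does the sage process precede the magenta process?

No

In fact the dependencies run the other way: the magenta process → the sage process.
So the sage process never precedes the magenta process.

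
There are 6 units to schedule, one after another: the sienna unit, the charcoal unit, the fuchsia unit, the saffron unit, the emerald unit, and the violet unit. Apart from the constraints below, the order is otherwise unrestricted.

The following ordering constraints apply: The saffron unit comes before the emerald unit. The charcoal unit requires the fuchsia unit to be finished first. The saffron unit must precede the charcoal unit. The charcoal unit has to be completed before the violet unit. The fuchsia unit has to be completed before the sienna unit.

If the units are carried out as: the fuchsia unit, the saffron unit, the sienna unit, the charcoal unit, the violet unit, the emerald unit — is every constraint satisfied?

Checking each listed constraint against this order: for instance, the saffron unit is in position 2 and the emerald unit in position 6, so that constraint holds — and the remaining constraints check out the same way.

Yes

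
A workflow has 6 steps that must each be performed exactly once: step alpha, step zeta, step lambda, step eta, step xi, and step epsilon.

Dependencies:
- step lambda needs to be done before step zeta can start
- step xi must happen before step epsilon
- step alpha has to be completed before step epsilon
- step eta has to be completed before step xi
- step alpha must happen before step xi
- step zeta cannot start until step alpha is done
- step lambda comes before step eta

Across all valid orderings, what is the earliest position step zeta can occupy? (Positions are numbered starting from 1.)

3

The steps that are forced before step zeta, directly or transitively, are step alpha, step lambda. That's 2 steps.
So at minimum 2 steps come before step zeta, putting step zeta no earlier than position 3. That position is achievable by scheduling exactly those predecessors first.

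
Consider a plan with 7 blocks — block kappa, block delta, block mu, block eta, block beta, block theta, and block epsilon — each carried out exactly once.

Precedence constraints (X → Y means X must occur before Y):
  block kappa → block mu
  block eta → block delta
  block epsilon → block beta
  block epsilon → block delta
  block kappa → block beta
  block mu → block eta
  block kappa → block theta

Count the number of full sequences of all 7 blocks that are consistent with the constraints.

74

2 blocks have no prerequisites (block kappa, block epsilon), so any of them could come first.
Systematically extending each partial ordering one block at a time and counting, there are 74 complete orderings.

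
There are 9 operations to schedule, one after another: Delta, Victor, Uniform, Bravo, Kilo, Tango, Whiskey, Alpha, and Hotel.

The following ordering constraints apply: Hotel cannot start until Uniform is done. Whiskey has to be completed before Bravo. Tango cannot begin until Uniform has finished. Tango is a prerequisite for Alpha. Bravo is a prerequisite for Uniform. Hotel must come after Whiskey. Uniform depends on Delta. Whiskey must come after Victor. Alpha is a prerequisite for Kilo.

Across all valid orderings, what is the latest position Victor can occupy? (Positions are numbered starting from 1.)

2

The operations that are forced after Victor, directly or by a chain of constraints, are Uniform, Bravo, Kilo, Tango, Whiskey, Alpha, Hotel. That's 7 operations.
With 7 mandatory successors out of 9 operations total, the latest slot for Victor is 9−7 = 2, and it's reachable by doing all non-successors before Victor.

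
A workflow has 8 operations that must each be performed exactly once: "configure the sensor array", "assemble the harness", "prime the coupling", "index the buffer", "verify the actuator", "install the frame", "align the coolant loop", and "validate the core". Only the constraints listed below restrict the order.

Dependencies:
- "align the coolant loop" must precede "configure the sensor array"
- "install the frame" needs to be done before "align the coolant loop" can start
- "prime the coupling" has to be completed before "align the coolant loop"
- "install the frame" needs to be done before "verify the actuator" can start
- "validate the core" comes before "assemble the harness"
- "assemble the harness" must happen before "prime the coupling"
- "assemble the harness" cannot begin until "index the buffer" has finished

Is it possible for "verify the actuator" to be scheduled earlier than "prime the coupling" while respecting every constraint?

Yes

Nothing in the constraints forces "prime the coupling" before "verify the actuator" — there is no chain from "prime the coupling" to "verify the actuator".
So a valid ordering placing "verify the actuator" earlier than "prime the coupling" exists.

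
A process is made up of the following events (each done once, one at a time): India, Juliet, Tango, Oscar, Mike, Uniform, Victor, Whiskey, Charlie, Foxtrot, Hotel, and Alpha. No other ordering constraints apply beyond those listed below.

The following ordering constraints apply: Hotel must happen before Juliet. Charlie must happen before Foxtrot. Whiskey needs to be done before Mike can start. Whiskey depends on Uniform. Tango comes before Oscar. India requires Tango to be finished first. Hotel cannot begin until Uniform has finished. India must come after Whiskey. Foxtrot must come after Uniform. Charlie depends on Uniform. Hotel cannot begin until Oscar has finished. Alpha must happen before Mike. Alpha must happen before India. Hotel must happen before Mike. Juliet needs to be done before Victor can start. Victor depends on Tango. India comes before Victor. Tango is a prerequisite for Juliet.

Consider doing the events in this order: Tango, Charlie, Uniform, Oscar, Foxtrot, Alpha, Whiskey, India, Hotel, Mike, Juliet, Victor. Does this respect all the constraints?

No

In the proposed order, Charlie appears before Uniform.
Since Uniform is required before Charlie, the ordering is invalid.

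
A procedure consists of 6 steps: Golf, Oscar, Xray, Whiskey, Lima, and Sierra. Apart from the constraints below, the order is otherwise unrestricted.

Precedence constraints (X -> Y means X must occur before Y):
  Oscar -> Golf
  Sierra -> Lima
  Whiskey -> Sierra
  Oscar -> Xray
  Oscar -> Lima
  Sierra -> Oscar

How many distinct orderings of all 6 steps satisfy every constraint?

6

Whiskey is the only step with nothing required before it, so every ordering starts there.
Enumerating by repeatedly choosing an available step (one whose prerequisites are all placed) gives 6 distinct complete orderings.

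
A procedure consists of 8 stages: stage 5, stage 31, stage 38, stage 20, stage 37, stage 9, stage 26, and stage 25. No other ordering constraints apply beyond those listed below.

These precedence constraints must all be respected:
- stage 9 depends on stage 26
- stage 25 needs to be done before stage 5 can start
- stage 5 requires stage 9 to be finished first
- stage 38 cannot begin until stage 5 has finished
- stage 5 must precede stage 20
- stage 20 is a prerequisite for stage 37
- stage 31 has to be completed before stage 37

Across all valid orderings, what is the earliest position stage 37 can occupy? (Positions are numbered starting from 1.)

Working backwards through the constraints from stage 37, its full set of required predecessors is stage 5, stage 31, stage 20, stage 9, stage 26, stage 25 — 6 of them.
With 6 mandatory predecessors, the earliest stage 37 can sit is position 6+1 = 7, and placing just those 6 first achieves it.

7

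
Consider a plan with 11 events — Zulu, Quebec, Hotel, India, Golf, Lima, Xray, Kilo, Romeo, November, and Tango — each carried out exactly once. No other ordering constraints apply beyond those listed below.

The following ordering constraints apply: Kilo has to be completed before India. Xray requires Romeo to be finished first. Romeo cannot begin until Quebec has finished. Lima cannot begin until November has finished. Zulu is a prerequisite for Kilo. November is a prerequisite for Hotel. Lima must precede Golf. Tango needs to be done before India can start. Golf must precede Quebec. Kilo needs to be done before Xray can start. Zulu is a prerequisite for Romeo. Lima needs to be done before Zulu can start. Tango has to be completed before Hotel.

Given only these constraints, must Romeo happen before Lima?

No

There is a chain Lima → Zulu → Romeo, which puts Lima before Romeo.
So Romeo does not have to come before Lima — it cannot.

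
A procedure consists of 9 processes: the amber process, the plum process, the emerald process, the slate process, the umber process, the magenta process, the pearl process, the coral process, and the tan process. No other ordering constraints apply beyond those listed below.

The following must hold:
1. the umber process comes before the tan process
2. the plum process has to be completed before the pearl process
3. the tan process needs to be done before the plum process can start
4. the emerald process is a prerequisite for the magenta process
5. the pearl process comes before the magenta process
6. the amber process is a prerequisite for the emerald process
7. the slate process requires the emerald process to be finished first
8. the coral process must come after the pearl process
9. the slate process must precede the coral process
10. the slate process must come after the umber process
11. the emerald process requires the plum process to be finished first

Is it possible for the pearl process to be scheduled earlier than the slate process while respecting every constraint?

Yes

No chain of constraints runs from the slate process to the pearl process, so the slate process is not required to come first.
That means at least one valid schedule has the pearl process before the slate process.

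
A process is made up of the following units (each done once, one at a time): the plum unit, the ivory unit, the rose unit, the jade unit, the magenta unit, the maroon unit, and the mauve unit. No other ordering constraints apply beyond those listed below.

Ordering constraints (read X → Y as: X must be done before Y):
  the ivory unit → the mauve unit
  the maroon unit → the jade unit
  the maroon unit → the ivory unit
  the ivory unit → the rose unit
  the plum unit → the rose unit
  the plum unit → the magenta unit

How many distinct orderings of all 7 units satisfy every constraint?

2 units have no prerequisites (the plum unit, the maroon unit), so any of them could come first.
Counting all ways to extend the partial order to a total order gives 144.

144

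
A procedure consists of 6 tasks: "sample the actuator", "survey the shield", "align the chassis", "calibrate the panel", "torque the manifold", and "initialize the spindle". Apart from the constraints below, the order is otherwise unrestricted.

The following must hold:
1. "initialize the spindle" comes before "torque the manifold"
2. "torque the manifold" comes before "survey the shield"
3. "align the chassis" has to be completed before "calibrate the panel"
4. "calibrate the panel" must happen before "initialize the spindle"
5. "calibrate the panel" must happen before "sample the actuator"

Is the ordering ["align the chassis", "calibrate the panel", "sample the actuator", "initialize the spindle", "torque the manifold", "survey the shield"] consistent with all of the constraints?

Checking each listed constraint against this order: for instance, "calibrate the panel" is in position 2 and "initialize the spindle" in position 4, so that constraint holds — and the remaining constraints check out the same way.

Yes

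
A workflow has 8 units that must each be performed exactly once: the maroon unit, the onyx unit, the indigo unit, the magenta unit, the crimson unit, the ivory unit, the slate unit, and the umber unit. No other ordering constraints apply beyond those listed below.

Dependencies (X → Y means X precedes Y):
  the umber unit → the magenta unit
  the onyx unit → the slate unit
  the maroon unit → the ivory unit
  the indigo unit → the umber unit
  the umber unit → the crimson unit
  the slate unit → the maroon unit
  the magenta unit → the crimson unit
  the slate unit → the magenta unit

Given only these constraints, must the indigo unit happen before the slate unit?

No

The indigo unit and the slate unit are not related by any chain of constraints.
So the indigo unit can come before the slate unit or after — it is not forced.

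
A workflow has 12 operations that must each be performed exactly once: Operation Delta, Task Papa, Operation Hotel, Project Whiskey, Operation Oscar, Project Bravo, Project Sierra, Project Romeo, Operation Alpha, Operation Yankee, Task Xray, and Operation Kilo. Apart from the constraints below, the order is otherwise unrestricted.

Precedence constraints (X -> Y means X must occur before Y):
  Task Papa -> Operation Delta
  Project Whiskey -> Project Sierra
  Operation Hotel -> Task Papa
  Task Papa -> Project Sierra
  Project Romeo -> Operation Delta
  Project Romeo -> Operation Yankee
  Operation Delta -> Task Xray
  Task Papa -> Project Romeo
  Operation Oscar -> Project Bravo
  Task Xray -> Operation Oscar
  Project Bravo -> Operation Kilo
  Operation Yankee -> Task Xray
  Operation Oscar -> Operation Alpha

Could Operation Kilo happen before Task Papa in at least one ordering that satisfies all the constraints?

The constraints give a chain Task Papa → Operation Delta → Task Xray → Operation Oscar → Project Bravo → Operation Kilo, which forces Task Papa before Operation Kilo.
So no valid ordering can have Operation Kilo before Task Papa.

No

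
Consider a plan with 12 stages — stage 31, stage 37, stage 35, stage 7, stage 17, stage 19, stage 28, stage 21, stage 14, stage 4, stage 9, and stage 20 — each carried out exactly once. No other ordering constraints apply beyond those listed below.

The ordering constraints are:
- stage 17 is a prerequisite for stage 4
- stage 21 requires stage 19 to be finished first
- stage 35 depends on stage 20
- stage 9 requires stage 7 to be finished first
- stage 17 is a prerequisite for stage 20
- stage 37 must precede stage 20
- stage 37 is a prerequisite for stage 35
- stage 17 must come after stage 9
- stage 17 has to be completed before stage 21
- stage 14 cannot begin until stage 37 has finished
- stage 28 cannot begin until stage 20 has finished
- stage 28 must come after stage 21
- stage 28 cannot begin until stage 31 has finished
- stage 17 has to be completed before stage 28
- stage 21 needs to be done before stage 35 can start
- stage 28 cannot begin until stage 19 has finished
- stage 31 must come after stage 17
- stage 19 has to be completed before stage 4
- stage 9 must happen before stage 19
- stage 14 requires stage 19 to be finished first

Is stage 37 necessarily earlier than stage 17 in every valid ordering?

No chain of constraints connects stage 37 to stage 17 in either direction.
A valid ordering placing stage 17 before stage 37 exists, so the answer is no.

No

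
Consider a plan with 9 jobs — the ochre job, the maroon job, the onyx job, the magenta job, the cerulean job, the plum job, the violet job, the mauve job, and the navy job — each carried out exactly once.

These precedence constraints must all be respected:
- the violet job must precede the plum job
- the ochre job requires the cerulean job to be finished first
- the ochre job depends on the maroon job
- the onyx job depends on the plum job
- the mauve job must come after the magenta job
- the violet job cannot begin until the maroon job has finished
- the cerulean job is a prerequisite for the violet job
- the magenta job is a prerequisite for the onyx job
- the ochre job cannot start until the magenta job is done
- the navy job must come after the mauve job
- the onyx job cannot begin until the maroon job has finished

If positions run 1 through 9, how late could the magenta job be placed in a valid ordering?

Every job that must follow the magenta job has to come after it. Tracing all chains starting from the magenta job, those jobs are: the ochre job, the onyx job, the mauve job, the navy job — 4 in total.
So at least 4 jobs follow the magenta job, putting the magenta job no later than position 5. That position is achievable by scheduling everything else first.

5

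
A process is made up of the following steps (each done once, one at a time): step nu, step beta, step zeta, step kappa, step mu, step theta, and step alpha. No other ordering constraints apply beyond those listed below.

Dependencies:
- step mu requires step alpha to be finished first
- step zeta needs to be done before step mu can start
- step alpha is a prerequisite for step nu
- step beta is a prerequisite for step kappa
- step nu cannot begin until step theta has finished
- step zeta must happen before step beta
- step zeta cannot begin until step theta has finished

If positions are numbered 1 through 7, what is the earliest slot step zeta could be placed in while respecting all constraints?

2

The only step forced before step zeta (directly or transitively) is step theta.
With 1 mandatory predecessor, the earliest step zeta can sit is position 1+1 = 2, and placing just that one first achieves it.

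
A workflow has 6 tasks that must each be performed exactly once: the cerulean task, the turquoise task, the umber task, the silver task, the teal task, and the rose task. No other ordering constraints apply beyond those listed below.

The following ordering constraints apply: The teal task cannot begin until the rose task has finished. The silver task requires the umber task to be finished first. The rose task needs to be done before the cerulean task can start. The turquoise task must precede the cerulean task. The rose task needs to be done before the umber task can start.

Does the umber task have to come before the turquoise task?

No

Nothing in the constraints links the umber task and the turquoise task; they are unordered relative to each other.
So the umber task can come before the turquoise task or after — it is not forced.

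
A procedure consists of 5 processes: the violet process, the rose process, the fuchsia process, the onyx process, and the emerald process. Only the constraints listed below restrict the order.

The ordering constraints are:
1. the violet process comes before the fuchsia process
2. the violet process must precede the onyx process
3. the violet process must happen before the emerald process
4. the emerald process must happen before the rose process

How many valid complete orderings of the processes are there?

The violet process is the only process with nothing required before it, so every ordering starts there.
Enumerating by repeatedly choosing an available process (one whose prerequisites are all placed) gives 12 distinct complete orderings.

12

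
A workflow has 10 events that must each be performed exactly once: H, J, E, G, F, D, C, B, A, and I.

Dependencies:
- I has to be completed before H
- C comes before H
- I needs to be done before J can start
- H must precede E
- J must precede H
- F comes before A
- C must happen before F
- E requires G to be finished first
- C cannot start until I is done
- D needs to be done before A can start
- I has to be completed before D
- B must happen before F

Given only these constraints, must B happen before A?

There is a constraint chain B → F → A.
Hence B necessarily comes before A.

Yes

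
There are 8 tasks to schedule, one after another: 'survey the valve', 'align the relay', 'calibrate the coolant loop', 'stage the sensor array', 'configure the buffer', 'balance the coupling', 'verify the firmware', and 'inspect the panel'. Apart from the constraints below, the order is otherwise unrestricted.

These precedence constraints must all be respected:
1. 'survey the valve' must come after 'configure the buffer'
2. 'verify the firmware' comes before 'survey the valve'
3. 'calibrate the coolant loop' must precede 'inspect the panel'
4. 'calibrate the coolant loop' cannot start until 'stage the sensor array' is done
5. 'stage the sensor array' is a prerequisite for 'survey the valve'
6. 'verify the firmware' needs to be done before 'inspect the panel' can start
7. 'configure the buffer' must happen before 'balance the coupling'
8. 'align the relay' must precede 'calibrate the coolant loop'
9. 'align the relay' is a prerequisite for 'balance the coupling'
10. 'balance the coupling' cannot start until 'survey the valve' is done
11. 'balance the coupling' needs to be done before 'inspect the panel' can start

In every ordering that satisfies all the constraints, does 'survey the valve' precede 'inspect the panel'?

Yes

There is a constraint chain 'survey the valve' → 'balance the coupling' → 'inspect the panel'.
Hence 'survey the valve' necessarily comes before 'inspect the panel'.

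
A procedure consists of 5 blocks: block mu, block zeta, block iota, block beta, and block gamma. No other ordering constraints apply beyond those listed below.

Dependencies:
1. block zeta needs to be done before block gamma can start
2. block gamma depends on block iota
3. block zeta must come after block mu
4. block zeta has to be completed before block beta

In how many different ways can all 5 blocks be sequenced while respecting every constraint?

The blocks with no prerequisites are block mu, block iota; any of them can be placed first.
Enumerating by repeatedly choosing an available block (one whose prerequisites are all placed) gives 7 distinct complete orderings.

7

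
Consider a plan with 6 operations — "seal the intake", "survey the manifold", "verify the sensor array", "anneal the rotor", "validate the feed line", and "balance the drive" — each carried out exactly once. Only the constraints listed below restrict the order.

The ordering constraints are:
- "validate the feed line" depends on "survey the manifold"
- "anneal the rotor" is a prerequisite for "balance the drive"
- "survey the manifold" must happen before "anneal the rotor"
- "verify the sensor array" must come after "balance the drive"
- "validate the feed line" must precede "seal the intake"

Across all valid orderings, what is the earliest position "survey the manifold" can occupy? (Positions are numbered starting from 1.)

No constraint forces any other operation before "survey the manifold", so it can be placed first.

1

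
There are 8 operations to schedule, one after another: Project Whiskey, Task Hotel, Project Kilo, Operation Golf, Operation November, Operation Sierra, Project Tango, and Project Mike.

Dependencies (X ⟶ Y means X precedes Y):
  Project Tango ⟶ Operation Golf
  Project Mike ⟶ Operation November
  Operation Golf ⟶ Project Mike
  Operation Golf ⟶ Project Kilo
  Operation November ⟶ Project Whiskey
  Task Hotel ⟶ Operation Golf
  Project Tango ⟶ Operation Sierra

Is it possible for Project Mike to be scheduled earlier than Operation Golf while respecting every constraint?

There is a dependency chain Operation Golf → Project Mike, so Project Mike always comes after Operation Golf.
So no valid ordering can have Project Mike before Operation Golf.

No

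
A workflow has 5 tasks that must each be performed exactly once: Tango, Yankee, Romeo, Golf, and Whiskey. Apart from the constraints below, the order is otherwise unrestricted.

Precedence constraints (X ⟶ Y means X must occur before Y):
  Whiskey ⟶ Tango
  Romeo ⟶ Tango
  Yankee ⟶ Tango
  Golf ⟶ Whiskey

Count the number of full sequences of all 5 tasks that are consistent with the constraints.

12

The tasks with no prerequisites are Yankee, Romeo, Golf; any of them can be placed first.
Counting all ways to extend the partial order to a total order gives 12.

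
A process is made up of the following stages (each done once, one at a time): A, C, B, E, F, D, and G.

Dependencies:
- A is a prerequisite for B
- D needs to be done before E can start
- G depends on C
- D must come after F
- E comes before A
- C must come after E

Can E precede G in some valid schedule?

Yes

Every valid ordering already has E before G (the constraints require it), so in particular at least one does.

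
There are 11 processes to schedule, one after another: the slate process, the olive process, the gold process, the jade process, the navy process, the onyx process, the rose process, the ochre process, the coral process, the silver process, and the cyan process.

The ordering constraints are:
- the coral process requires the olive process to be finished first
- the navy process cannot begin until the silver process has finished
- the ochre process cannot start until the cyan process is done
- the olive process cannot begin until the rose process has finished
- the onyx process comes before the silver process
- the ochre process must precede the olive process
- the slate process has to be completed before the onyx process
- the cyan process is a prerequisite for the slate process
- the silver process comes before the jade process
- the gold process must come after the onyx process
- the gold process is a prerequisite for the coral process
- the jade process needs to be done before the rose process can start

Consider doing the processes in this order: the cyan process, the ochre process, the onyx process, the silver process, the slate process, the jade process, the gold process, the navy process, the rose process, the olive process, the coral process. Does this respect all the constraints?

The sequence places the onyx process ahead of the slate process.
That contradicts the constraint that the slate process must precede the onyx process.

No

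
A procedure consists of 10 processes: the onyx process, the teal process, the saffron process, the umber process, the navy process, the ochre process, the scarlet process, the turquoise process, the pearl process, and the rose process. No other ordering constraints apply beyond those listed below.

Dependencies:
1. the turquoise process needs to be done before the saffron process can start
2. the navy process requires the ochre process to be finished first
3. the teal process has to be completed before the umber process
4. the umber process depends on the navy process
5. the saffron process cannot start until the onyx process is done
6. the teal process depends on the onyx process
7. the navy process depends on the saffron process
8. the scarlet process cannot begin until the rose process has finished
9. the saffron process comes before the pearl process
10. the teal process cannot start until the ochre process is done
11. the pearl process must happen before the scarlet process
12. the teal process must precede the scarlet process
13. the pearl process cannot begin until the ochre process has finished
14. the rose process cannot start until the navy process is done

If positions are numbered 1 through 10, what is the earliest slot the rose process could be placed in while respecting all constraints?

Working backwards through the constraints from the rose process, its full set of required predecessors is the onyx process, the saffron process, the navy process, the ochre process, the turquoise process — 5 of them.
With 5 mandatory predecessors, the earliest the rose process can sit is position 5+1 = 6, and placing just those 5 first achieves it.

6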